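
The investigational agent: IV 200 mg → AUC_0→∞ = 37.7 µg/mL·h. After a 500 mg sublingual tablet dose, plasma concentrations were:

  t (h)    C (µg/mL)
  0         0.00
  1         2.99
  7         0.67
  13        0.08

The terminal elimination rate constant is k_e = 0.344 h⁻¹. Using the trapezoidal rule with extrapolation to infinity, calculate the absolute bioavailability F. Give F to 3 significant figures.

Trapezoidal AUC_0→13 (sublingual tablet):
  [0→1]: (0.00+2.99)/2 × 1 = 1.495
  [1→7]: (2.99+0.67)/2 × 6 = 10.98
  [7→13]: (0.67+0.08)/2 × 6 = 2.25
  Sum = 14.725 µg/mL·h
Tail: C_last/k_e = 0.08/0.344 = 0.233
AUC_0→∞ (sublingual tablet) = 14.725 + 0.233 = 14.958 µg/mL·h
F = (AUC_ev/D_ev)/(AUC_iv/D_iv) = (14.958/500)/(37.7/200) = 0.029916/0.1885 = 0.1587

F = 0.159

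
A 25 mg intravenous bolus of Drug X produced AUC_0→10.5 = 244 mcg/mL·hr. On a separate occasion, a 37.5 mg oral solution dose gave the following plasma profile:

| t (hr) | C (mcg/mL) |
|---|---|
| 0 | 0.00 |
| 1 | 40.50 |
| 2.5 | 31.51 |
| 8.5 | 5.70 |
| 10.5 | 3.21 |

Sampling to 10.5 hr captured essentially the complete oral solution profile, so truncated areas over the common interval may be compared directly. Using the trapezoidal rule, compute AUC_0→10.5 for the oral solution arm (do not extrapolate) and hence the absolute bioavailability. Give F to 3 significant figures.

F = 0.532

Trapezoidal AUC_0→10.5 (oral solution):
  [0→1]: (0.00+40.50)/2 × 1 = 20.25
  [1→2.5]: (40.50+31.51)/2 × 1.5 = 54.0075
  [2.5→8.5]: (31.51+5.70)/2 × 6 = 111.63
  [8.5→10.5]: (5.70+3.21)/2 × 2 = 8.91
  Sum = 194.7975 mcg/mL·hr
F = (AUC_ev/D_ev)/(AUC_iv/D_iv) = (194.7975/37.5)/(244/25) = 5.1946/9.76 = 0.5322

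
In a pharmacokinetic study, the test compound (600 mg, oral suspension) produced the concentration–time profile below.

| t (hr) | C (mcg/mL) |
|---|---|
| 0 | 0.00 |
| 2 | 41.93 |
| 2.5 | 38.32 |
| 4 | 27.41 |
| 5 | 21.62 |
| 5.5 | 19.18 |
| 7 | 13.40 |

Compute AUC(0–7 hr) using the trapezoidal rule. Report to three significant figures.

Trapezoidal AUC_0→7:
  [0→2]: (0.00+41.93)/2 × 2 = 41.93
  [2→2.5]: (41.93+38.32)/2 × 0.5 = 20.0625
  [2.5→4]: (38.32+27.41)/2 × 1.5 = 49.2975
  [4→5]: (27.41+21.62)/2 × 1 = 24.515
  [5→5.5]: (21.62+19.18)/2 × 0.5 = 10.2
  [5.5→7]: (19.18+13.40)/2 × 1.5 = 24.435
  Sum = 170.44 mcg/mL·hr

AUC = 170 mcg/mL·hr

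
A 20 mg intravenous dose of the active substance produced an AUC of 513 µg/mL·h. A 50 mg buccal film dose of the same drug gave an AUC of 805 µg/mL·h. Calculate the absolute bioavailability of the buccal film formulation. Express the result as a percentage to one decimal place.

F = 62.8%

F = (AUC_ev / D_ev) / (AUC_iv / D_iv)
  = (805/50) / (513/20)
  = 16.1 / 25.65 = 0.6277
  = 62.77%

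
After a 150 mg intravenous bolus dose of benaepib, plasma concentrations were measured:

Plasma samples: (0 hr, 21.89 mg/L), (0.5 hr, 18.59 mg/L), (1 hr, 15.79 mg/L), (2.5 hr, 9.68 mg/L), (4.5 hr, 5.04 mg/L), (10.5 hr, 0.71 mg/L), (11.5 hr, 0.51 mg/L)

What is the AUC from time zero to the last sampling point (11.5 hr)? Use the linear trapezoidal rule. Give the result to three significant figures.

AUC = 70.4 mg/L·hr

Trapezoidal AUC_0→11.5:
  [0→0.5]: (21.89+18.59)/2 × 0.5 = 10.12
  [0.5→1]: (18.59+15.79)/2 × 0.5 = 8.595
  [1→2.5]: (15.79+9.68)/2 × 1.5 = 19.1025
  [2.5→4.5]: (9.68+5.04)/2 × 2 = 14.72
  [4.5→10.5]: (5.04+0.71)/2 × 6 = 17.25
  [10.5→11.5]: (0.71+0.51)/2 × 1 = 0.61
  Sum = 70.3975 mg/L·hr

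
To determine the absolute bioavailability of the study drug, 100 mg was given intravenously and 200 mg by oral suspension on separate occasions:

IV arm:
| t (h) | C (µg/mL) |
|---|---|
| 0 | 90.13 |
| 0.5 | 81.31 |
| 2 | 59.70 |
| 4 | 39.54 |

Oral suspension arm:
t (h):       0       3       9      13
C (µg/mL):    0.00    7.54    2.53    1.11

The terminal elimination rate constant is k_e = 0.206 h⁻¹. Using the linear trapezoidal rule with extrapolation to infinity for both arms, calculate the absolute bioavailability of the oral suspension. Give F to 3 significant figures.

F = 0.0616

Trapezoidal AUC_0→4 (IV):
  [0→0.5]: (90.13+81.31)/2 × 0.5 = 42.86
  [0.5→2]: (81.31+59.70)/2 × 1.5 = 105.7575
  [2→4]: (59.70+39.54)/2 × 2 = 99.24
  Sum = 247.8575 µg/mL·h
IV tail: 39.54/0.206 = 191.942; AUC_iv,0→∞ = 247.8575 + 191.942 = 439.7995 µg/mL·h
Trapezoidal AUC_0→13 (oral suspension):
  [0→3]: (0.00+7.54)/2 × 3 = 11.31
  [3→9]: (7.54+2.53)/2 × 6 = 30.21
  [9→13]: (2.53+1.11)/2 × 4 = 7.28
  Sum = 48.8 µg/mL·h
oral suspension tail: 1.11/0.206 = 5.388; AUC_ev,0→∞ = 48.8 + 5.388 = 54.188 µg/mL·h
F = (AUC_ev/D_ev)/(AUC_iv/D_iv) = (54.188/200)/(439.7995/100) = 0.27094/4.397995 = 0.0616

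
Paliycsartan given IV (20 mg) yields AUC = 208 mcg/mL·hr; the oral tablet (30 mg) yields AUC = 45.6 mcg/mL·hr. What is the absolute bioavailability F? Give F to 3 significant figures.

F = 0.146

F = (AUC_ev / D_ev) / (AUC_iv / D_iv)
  = (45.6/30) / (208/20)
  = 1.52 / 10.4 = 0.1462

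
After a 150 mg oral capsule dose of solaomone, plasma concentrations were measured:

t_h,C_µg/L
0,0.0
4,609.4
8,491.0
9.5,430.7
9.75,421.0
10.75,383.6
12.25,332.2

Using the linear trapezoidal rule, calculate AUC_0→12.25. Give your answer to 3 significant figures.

Trapezoidal AUC_0→12.25:
  [0→4]: (0.0+609.4)/2 × 4 = 1218.8
  [4→8]: (609.4+491.0)/2 × 4 = 2200.8
  [8→9.5]: (491.0+430.7)/2 × 1.5 = 691.275
  [9.5→9.75]: (430.7+421.0)/2 × 0.25 = 106.4625
  [9.75→10.75]: (421.0+383.6)/2 × 1 = 402.3
  [10.75→12.25]: (383.6+332.2)/2 × 1.5 = 536.85
  Sum = 5156.4875 µg/L·h

AUC = 5160 µg/L·h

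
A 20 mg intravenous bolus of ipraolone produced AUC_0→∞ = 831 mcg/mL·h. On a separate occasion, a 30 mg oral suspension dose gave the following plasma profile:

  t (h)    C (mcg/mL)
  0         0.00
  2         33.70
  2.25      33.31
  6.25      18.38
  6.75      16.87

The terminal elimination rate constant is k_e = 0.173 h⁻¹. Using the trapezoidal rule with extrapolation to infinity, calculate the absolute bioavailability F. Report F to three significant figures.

Trapezoidal AUC_0→6.75 (oral suspension):
  [0→2]: (0.00+33.70)/2 × 2 = 33.7
  [2→2.25]: (33.70+33.31)/2 × 0.25 = 8.37625
  [2.25→6.25]: (33.31+18.38)/2 × 4 = 103.38
  [6.25→6.75]: (18.38+16.87)/2 × 0.5 = 8.8125
  Sum = 154.26875 mcg/mL·h
Tail: C_last/k_e = 16.87/0.173 = 97.514
AUC_0→∞ (oral suspension) = 154.26875 + 97.514 = 251.78275 mcg/mL·h
F = (AUC_ev/D_ev)/(AUC_iv/D_iv) = (251.78275/30)/(831/20) = 8.39276/41.55 = 0.2020

F = 0.202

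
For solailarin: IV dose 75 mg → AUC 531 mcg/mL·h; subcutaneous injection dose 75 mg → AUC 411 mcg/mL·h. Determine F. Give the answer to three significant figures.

F = 0.774

F = (AUC_ev / D_ev) / (AUC_iv / D_iv)
  = (411/75) / (531/75)
  = 5.48 / 7.08 = 0.7740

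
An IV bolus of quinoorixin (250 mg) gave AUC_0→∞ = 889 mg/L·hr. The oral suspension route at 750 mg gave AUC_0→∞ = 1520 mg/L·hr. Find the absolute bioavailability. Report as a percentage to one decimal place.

F = 57.0%

F = (AUC_ev / D_ev) / (AUC_iv / D_iv)
  = (1520/750) / (889/250)
  = 2.02667 / 3.556 = 0.5699
  = 56.99%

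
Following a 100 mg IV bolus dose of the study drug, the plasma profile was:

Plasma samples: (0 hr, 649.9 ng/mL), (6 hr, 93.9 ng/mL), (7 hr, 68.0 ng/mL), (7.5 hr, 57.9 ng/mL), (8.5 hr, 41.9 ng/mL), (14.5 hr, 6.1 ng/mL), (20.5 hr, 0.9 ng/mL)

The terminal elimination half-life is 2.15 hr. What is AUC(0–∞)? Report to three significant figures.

Trapezoidal AUC_0→20.5:
  [0→6]: (649.9+93.9)/2 × 6 = 2231.4
  [6→7]: (93.9+68.0)/2 × 1 = 80.95
  [7→7.5]: (68.0+57.9)/2 × 0.5 = 31.475
  [7.5→8.5]: (57.9+41.9)/2 × 1 = 49.9
  [8.5→14.5]: (41.9+6.1)/2 × 6 = 144.0
  [14.5→20.5]: (6.1+0.9)/2 × 6 = 21.0
  Sum = 2558.725 ng/mL·hr
k_e = ln2 / t½ = 0.693147 / 2.15 = 0.3224 hr^-1
Extrapolated tail: C_last / k_e = 0.9 / 0.3224 = 2.792
AUC_0→∞ = 2558.725 + 2.792 = 2561.517 ng/mL·hr

AUC = 2560 ng/mL·hr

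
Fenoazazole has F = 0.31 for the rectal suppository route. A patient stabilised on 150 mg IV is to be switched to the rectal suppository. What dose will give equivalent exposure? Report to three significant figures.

D_rectal = 484 mg

For equal systemic exposure: F × D_ev = D_iv
D_ev = D_iv / F = 150 / 0.31 = 483.871 mg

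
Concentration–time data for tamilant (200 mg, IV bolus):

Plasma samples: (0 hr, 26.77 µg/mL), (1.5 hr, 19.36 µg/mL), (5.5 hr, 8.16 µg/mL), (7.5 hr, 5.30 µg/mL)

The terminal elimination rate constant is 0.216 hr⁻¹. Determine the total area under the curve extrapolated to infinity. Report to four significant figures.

AUC = 127.6 µg/mL·hr

Trapezoidal AUC_0→7.5:
  [0→1.5]: (26.77+19.36)/2 × 1.5 = 34.5975
  [1.5→5.5]: (19.36+8.16)/2 × 4 = 55.04
  [5.5→7.5]: (8.16+5.30)/2 × 2 = 13.46
  Sum = 103.0975 µg/mL·hr
Extrapolated tail: C_last / k_e = 5.30 / 0.216 = 24.537
AUC_0→∞ = 103.0975 + 24.537 = 127.6345 µg/mL·hr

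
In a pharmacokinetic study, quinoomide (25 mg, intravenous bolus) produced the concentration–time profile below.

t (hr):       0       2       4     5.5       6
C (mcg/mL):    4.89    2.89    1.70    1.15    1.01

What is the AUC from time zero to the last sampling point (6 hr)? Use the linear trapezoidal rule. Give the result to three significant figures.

Trapezoidal AUC_0→6:
  [0→2]: (4.89+2.89)/2 × 2 = 7.78
  [2→4]: (2.89+1.70)/2 × 2 = 4.59
  [4→5.5]: (1.70+1.15)/2 × 1.5 = 2.1375
  [5.5→6]: (1.15+1.01)/2 × 0.5 = 0.54
  Sum = 15.0475 mcg/mL·hr

AUC = 15.0 mcg/mL·hr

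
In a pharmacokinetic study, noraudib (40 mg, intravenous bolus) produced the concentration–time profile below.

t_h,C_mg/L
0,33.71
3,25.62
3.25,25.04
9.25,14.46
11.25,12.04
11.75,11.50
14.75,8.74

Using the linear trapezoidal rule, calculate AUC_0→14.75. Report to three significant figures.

Trapezoidal AUC_0→14.75:
  [0→3]: (33.71+25.62)/2 × 3 = 88.995
  [3→3.25]: (25.62+25.04)/2 × 0.25 = 6.3325
  [3.25→9.25]: (25.04+14.46)/2 × 6 = 118.5
  [9.25→11.25]: (14.46+12.04)/2 × 2 = 26.5
  [11.25→11.75]: (12.04+11.50)/2 × 0.5 = 5.885
  [11.75→14.75]: (11.50+8.74)/2 × 3 = 30.36
  Sum = 276.5725 mg/L·h

AUC = 277 mg/L·h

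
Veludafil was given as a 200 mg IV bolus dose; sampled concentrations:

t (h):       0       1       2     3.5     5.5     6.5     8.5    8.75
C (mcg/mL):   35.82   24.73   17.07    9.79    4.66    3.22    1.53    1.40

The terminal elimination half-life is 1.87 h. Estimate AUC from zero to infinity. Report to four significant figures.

AUC = 98.60 mcg/mL·h

Trapezoidal AUC_0→8.75:
  [0→1]: (35.82+24.73)/2 × 1 = 30.275
  [1→2]: (24.73+17.07)/2 × 1 = 20.9
  [2→3.5]: (17.07+9.79)/2 × 1.5 = 20.145
  [3.5→5.5]: (9.79+4.66)/2 × 2 = 14.45
  [5.5→6.5]: (4.66+3.22)/2 × 1 = 3.94
  [6.5→8.5]: (3.22+1.53)/2 × 2 = 4.75
  [8.5→8.75]: (1.53+1.40)/2 × 0.25 = 0.36625
  Sum = 94.82625 mcg/mL·h
k_e = ln2 / t½ = 0.693147 / 1.87 = 0.3707 h^-1
Extrapolated tail: C_last / k_e = 1.40 / 0.3707 = 3.777
AUC_0→∞ = 94.82625 + 3.777 = 98.60325 mcg/mL·h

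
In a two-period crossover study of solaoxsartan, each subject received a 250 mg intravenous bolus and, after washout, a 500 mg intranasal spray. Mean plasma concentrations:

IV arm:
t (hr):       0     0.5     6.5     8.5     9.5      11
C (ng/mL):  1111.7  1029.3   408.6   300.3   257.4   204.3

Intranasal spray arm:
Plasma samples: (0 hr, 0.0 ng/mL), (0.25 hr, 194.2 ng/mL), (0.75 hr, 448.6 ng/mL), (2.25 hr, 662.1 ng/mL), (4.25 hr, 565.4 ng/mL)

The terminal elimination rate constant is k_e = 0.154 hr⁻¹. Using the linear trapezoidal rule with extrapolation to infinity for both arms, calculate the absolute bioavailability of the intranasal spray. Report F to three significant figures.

F = 0.394

Trapezoidal AUC_0→11 (IV):
  [0→0.5]: (1111.7+1029.3)/2 × 0.5 = 535.25
  [0.5→6.5]: (1029.3+408.6)/2 × 6 = 4313.7
  [6.5→8.5]: (408.6+300.3)/2 × 2 = 708.9
  [8.5→9.5]: (300.3+257.4)/2 × 1 = 278.85
  [9.5→11]: (257.4+204.3)/2 × 1.5 = 346.275
  Sum = 6182.975 ng/mL·hr
IV tail: 204.3/0.154 = 1326.623; AUC_iv,0→∞ = 6182.975 + 1326.623 = 7509.598 ng/mL·hr
Trapezoidal AUC_0→4.25 (intranasal spray):
  [0→0.25]: (0.0+194.2)/2 × 0.25 = 24.275
  [0.25→0.75]: (194.2+448.6)/2 × 0.5 = 160.7
  [0.75→2.25]: (448.6+662.1)/2 × 1.5 = 833.025
  [2.25→4.25]: (662.1+565.4)/2 × 2 = 1227.5
  Sum = 2245.5 ng/mL·hr
intranasal spray tail: 565.4/0.154 = 3671.429; AUC_ev,0→∞ = 2245.5 + 3671.429 = 5916.929 ng/mL·hr
F = (AUC_ev/D_ev)/(AUC_iv/D_iv) = (5916.929/500)/(7509.598/250) = 11.833858/30.038392 = 0.3940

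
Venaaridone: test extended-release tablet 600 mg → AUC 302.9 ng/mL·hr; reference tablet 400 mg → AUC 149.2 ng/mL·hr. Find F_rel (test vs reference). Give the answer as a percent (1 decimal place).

F_rel = (AUC_test/D_test) / (AUC_ref/D_ref)
      = (302.9/600) / (149.2/400)
      = 0.504833 / 0.373 = 1.3534 = 135.34%

F_rel = 135.3%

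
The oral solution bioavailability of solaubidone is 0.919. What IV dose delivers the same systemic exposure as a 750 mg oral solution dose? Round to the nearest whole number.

Systemic exposure from an extravascular dose = F × D_ev, so the equivalent IV dose is F × D_ev.
D_iv = F × D_ev = 0.919 × 750 = 689.25 mg

D_iv = 689 mg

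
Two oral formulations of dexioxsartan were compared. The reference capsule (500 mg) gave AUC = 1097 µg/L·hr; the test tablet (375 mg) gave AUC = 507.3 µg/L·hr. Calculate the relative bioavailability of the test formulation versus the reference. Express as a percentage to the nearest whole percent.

F_rel = 62%

F_rel = (AUC_test/D_test) / (AUC_ref/D_ref)
      = (507.3/375) / (1097/500)
      = 1.3528 / 2.194 = 0.6166 = 61.66%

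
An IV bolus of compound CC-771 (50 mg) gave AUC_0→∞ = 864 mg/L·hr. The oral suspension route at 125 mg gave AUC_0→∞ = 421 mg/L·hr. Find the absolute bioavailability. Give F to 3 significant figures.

F = 0.195

F = (AUC_ev / D_ev) / (AUC_iv / D_iv)
  = (421/125) / (864/50)
  = 3.368 / 17.28 = 0.1949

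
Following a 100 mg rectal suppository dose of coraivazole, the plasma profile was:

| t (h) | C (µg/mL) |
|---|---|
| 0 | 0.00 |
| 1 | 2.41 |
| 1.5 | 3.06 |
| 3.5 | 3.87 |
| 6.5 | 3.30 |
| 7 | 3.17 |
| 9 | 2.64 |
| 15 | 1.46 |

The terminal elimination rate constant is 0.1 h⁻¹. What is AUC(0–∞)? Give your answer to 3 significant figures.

AUC = 54.6 µg/mL·h

Trapezoidal AUC_0→15:
  [0→1]: (0.00+2.41)/2 × 1 = 1.205
  [1→1.5]: (2.41+3.06)/2 × 0.5 = 1.3675
  [1.5→3.5]: (3.06+3.87)/2 × 2 = 6.93
  [3.5→6.5]: (3.87+3.30)/2 × 3 = 10.755
  [6.5→7]: (3.30+3.17)/2 × 0.5 = 1.6175
  [7→9]: (3.17+2.64)/2 × 2 = 5.81
  [9→15]: (2.64+1.46)/2 × 6 = 12.3
  Sum = 39.985 µg/mL·h
Extrapolated tail: C_last / k_e = 1.46 / 0.1 = 14.600
AUC_0→∞ = 39.985 + 14.600 = 54.585 µg/mL·h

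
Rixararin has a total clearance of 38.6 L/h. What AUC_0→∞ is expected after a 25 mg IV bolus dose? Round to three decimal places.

AUC = 0.648 mg/L·h

AUC_0→∞ = Dose_iv / CL
        = 25 / 38.6 = 0.647668 mg/L·h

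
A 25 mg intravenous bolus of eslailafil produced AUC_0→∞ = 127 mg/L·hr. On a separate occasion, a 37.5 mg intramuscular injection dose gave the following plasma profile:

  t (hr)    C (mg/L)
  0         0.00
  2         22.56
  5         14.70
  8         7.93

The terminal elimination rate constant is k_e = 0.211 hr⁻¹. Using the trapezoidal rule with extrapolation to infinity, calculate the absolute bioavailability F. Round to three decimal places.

Trapezoidal AUC_0→8 (intramuscular injection):
  [0→2]: (0.00+22.56)/2 × 2 = 22.56
  [2→5]: (22.56+14.70)/2 × 3 = 55.89
  [5→8]: (14.70+7.93)/2 × 3 = 33.945
  Sum = 112.395 mg/L·hr
Tail: C_last/k_e = 7.93/0.211 = 37.583
AUC_0→∞ (intramuscular injection) = 112.395 + 37.583 = 149.978 mg/L·hr
F = (AUC_ev/D_ev)/(AUC_iv/D_iv) = (149.978/37.5)/(127/25) = 3.99941/5.08 = 0.7873

F = 0.787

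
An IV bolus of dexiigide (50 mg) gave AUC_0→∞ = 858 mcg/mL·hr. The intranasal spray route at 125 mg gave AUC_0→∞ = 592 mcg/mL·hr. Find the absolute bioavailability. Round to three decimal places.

F = 0.276

F = (AUC_ev / D_ev) / (AUC_iv / D_iv)
  = (592/125) / (858/50)
  = 4.736 / 17.16 = 0.2760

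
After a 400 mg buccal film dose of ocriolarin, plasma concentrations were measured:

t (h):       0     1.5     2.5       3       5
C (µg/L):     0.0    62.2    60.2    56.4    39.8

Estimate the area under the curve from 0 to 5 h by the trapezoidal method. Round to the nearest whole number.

AUC = 233 µg/L·h

Trapezoidal AUC_0→5:
  [0→1.5]: (0.0+62.2)/2 × 1.5 = 46.65
  [1.5→2.5]: (62.2+60.2)/2 × 1 = 61.2
  [2.5→3]: (60.2+56.4)/2 × 0.5 = 29.15
  [3→5]: (56.4+39.8)/2 × 2 = 96.2
  Sum = 233.2 µg/L·h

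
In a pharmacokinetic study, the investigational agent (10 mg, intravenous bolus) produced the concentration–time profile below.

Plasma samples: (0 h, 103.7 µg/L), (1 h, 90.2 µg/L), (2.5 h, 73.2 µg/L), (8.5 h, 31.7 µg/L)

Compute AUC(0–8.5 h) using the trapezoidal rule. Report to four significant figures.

Trapezoidal AUC_0→8.5:
  [0→1]: (103.7+90.2)/2 × 1 = 96.95
  [1→2.5]: (90.2+73.2)/2 × 1.5 = 122.55
  [2.5→8.5]: (73.2+31.7)/2 × 6 = 314.7
  Sum = 534.2 µg/L·h

AUC = 534.2 µg/L·h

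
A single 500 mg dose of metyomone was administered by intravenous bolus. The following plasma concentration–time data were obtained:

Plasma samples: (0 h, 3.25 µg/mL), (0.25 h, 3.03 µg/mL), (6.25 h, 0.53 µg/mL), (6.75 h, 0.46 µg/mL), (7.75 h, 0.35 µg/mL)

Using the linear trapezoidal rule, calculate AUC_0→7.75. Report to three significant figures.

Trapezoidal AUC_0→7.75:
  [0→0.25]: (3.25+3.03)/2 × 0.25 = 0.785
  [0.25→6.25]: (3.03+0.53)/2 × 6 = 10.68
  [6.25→6.75]: (0.53+0.46)/2 × 0.5 = 0.2475
  [6.75→7.75]: (0.46+0.35)/2 × 1 = 0.405
  Sum = 12.1175 µg/mL·h

AUC = 12.1 µg/mL·h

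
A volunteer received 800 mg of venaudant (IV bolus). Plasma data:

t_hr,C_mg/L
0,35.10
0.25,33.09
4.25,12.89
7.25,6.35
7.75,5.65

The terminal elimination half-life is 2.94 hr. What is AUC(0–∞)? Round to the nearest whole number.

AUC = 156 mg/L·hr

Trapezoidal AUC_0→7.75:
  [0→0.25]: (35.10+33.09)/2 × 0.25 = 8.52375
  [0.25→4.25]: (33.09+12.89)/2 × 4 = 91.96
  [4.25→7.25]: (12.89+6.35)/2 × 3 = 28.86
  [7.25→7.75]: (6.35+5.65)/2 × 0.5 = 3.0
  Sum = 132.34375 mg/L·hr
k_e = ln2 / t½ = 0.693147 / 2.94 = 0.2358 hr^-1
Extrapolated tail: C_last / k_e = 5.65 / 0.2358 = 23.961
AUC_0→∞ = 132.34375 + 23.961 = 156.30475 mg/L·hr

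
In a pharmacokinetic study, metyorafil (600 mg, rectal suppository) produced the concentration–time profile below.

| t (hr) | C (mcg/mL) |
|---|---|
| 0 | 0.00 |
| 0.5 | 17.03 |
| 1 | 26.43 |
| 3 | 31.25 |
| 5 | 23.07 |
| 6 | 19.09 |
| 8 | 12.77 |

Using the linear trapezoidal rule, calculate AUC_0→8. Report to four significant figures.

Trapezoidal AUC_0→8:
  [0→0.5]: (0.00+17.03)/2 × 0.5 = 4.2575
  [0.5→1]: (17.03+26.43)/2 × 0.5 = 10.865
  [1→3]: (26.43+31.25)/2 × 2 = 57.68
  [3→5]: (31.25+23.07)/2 × 2 = 54.32
  [5→6]: (23.07+19.09)/2 × 1 = 21.08
  [6→8]: (19.09+12.77)/2 × 2 = 31.86
  Sum = 180.0625 mcg/mL·hr

AUC = 180.1 mcg/mL·hr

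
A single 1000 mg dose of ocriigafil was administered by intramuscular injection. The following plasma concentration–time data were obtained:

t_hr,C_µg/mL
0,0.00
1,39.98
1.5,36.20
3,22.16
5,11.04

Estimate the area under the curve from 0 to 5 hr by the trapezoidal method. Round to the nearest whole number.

Trapezoidal AUC_0→5:
  [0→1]: (0.00+39.98)/2 × 1 = 19.99
  [1→1.5]: (39.98+36.20)/2 × 0.5 = 19.045
  [1.5→3]: (36.20+22.16)/2 × 1.5 = 43.77
  [3→5]: (22.16+11.04)/2 × 2 = 33.2
  Sum = 116.005 µg/mL·hr

AUC = 116 µg/mL·hr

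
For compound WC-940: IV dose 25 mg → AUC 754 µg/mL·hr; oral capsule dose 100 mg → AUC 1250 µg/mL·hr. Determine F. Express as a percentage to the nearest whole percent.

F = 41%

F = (AUC_ev / D_ev) / (AUC_iv / D_iv)
  = (1250/100) / (754/25)
  = 12.5 / 30.16 = 0.4145
  = 41.45%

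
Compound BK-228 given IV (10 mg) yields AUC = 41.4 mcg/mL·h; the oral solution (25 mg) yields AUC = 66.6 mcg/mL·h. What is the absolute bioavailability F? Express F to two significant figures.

F = 0.64

F = (AUC_ev / D_ev) / (AUC_iv / D_iv)
  = (66.6/25) / (41.4/10)
  = 2.664 / 4.14 = 0.6435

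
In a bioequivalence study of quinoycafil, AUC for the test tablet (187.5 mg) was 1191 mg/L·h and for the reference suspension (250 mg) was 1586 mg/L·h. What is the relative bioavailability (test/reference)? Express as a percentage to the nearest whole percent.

F_rel = (AUC_test/D_test) / (AUC_ref/D_ref)
      = (1191/187.5) / (1586/250)
      = 6.352 / 6.344 = 1.0013 = 100.13%

F_rel = 100%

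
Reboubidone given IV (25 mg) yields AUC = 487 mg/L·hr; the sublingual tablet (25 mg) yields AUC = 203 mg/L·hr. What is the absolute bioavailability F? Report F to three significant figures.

F = 0.417

F = (AUC_ev / D_ev) / (AUC_iv / D_iv)
  = (203/25) / (487/25)
  = 8.12 / 19.48 = 0.4168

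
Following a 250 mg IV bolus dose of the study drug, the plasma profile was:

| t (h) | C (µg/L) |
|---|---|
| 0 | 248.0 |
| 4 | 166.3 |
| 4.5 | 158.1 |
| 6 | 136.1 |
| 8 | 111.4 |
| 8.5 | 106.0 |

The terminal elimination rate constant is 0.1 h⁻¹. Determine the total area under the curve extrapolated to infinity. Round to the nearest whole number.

Trapezoidal AUC_0→8.5:
  [0→4]: (248.0+166.3)/2 × 4 = 828.6
  [4→4.5]: (166.3+158.1)/2 × 0.5 = 81.1
  [4.5→6]: (158.1+136.1)/2 × 1.5 = 220.65
  [6→8]: (136.1+111.4)/2 × 2 = 247.5
  [8→8.5]: (111.4+106.0)/2 × 0.5 = 54.35
  Sum = 1432.2 µg/L·h
Extrapolated tail: C_last / k_e = 106.0 / 0.1 = 1060.000
AUC_0→∞ = 1432.2 + 1060.000 = 2492.2 µg/L·h

AUC = 2492 µg/L·h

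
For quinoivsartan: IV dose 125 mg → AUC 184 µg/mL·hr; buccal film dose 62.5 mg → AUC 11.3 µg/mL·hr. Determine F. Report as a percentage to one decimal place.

F = (AUC_ev / D_ev) / (AUC_iv / D_iv)
  = (11.3/62.5) / (184/125)
  = 0.1808 / 1.472 = 0.1228
  = 12.28%

F = 12.3%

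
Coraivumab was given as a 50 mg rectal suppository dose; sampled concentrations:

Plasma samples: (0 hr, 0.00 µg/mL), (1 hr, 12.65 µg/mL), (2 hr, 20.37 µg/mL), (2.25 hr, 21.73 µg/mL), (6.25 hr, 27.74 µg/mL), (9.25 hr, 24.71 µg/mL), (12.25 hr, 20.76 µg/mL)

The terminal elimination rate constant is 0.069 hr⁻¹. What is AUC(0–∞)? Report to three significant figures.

Trapezoidal AUC_0→12.25:
  [0→1]: (0.00+12.65)/2 × 1 = 6.325
  [1→2]: (12.65+20.37)/2 × 1 = 16.51
  [2→2.25]: (20.37+21.73)/2 × 0.25 = 5.2625
  [2.25→6.25]: (21.73+27.74)/2 × 4 = 98.94
  [6.25→9.25]: (27.74+24.71)/2 × 3 = 78.675
  [9.25→12.25]: (24.71+20.76)/2 × 3 = 68.205
  Sum = 273.9175 µg/mL·hr
Extrapolated tail: C_last / k_e = 20.76 / 0.069 = 300.870
AUC_0→∞ = 273.9175 + 300.870 = 574.7875 µg/mL·hr

AUC = 575 µg/mL·hr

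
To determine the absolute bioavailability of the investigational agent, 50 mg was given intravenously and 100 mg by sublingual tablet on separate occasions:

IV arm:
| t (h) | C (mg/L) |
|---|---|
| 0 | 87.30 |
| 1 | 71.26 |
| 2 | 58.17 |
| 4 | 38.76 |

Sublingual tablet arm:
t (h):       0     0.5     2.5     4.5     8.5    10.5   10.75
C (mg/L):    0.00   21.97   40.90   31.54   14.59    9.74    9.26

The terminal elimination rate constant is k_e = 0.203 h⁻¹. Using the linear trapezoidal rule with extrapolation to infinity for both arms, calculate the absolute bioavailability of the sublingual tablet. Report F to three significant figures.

F = 0.354

Trapezoidal AUC_0→4 (IV):
  [0→1]: (87.30+71.26)/2 × 1 = 79.28
  [1→2]: (71.26+58.17)/2 × 1 = 64.715
  [2→4]: (58.17+38.76)/2 × 2 = 96.93
  Sum = 240.925 mg/L·h
IV tail: 38.76/0.203 = 190.936; AUC_iv,0→∞ = 240.925 + 190.936 = 431.861 mg/L·h
Trapezoidal AUC_0→10.75 (sublingual tablet):
  [0→0.5]: (0.00+21.97)/2 × 0.5 = 5.4925
  [0.5→2.5]: (21.97+40.90)/2 × 2 = 62.87
  [2.5→4.5]: (40.90+31.54)/2 × 2 = 72.44
  [4.5→8.5]: (31.54+14.59)/2 × 4 = 92.26
  [8.5→10.5]: (14.59+9.74)/2 × 2 = 24.33
  [10.5→10.75]: (9.74+9.26)/2 × 0.25 = 2.375
  Sum = 259.7675 mg/L·h
sublingual tablet tail: 9.26/0.203 = 45.616; AUC_ev,0→∞ = 259.7675 + 45.616 = 305.3835 mg/L·h
F = (AUC_ev/D_ev)/(AUC_iv/D_iv) = (305.3835/100)/(431.861/50) = 3.053835/8.63722 = 0.3536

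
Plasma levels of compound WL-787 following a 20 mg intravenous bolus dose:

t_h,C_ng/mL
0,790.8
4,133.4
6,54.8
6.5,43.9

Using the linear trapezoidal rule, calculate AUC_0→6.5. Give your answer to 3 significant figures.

AUC = 2060 ng/mL·h

Trapezoidal AUC_0→6.5:
  [0→4]: (790.8+133.4)/2 × 4 = 1848.4
  [4→6]: (133.4+54.8)/2 × 2 = 188.2
  [6→6.5]: (54.8+43.9)/2 × 0.5 = 24.675
  Sum = 2061.275 ng/mL·h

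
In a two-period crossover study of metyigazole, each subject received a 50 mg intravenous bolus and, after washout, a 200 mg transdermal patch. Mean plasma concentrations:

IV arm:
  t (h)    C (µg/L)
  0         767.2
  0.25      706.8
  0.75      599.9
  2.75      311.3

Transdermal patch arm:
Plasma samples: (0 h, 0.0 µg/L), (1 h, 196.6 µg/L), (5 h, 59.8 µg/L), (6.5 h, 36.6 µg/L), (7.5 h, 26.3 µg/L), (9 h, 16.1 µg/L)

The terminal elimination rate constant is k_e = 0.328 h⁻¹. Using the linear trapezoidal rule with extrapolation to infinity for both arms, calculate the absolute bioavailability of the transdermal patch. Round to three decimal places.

Trapezoidal AUC_0→2.75 (IV):
  [0→0.25]: (767.2+706.8)/2 × 0.25 = 184.25
  [0.25→0.75]: (706.8+599.9)/2 × 0.5 = 326.675
  [0.75→2.75]: (599.9+311.3)/2 × 2 = 911.2
  Sum = 1422.125 µg/L·h
IV tail: 311.3/0.328 = 949.085; AUC_iv,0→∞ = 1422.125 + 949.085 = 2371.21 µg/L·h
Trapezoidal AUC_0→9 (transdermal patch):
  [0→1]: (0.0+196.6)/2 × 1 = 98.3
  [1→5]: (196.6+59.8)/2 × 4 = 512.8
  [5→6.5]: (59.8+36.6)/2 × 1.5 = 72.3
  [6.5→7.5]: (36.6+26.3)/2 × 1 = 31.45
  [7.5→9]: (26.3+16.1)/2 × 1.5 = 31.8
  Sum = 746.65 µg/L·h
transdermal patch tail: 16.1/0.328 = 49.085; AUC_ev,0→∞ = 746.65 + 49.085 = 795.735 µg/L·h
F = (AUC_ev/D_ev)/(AUC_iv/D_iv) = (795.735/200)/(2371.21/50) = 3.978675/47.4242 = 0.0839

F = 0.084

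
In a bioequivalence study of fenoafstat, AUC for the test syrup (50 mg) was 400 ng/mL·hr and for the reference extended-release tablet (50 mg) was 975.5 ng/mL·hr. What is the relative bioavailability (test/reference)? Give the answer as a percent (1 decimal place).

F_rel = 41.0%

F_rel = (AUC_test/D_test) / (AUC_ref/D_ref)
      = (400/50) / (975.5/50)
      = 8 / 19.51 = 0.4100 = 41.00%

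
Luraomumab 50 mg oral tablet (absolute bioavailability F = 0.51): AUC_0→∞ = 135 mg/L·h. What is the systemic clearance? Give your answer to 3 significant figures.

CL = 0.189 L/h

CL = F × Dose / AUC_0→∞
   = 0.51 × 50 / 135 = 0.188889 L/h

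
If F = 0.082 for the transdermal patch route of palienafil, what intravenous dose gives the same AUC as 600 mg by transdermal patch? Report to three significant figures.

D_iv = 49.2 mg

Systemic exposure from an extravascular dose = F × D_ev, so the equivalent IV dose is F × D_ev.
D_iv = F × D_ev = 0.082 × 600 = 49.2 mg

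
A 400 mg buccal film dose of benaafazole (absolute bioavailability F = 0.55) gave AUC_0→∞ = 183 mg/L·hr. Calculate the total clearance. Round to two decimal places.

CL = 1.20 L/hr

CL = F × Dose / AUC_0→∞
   = 0.55 × 400 / 183 = 1.20219 L/hr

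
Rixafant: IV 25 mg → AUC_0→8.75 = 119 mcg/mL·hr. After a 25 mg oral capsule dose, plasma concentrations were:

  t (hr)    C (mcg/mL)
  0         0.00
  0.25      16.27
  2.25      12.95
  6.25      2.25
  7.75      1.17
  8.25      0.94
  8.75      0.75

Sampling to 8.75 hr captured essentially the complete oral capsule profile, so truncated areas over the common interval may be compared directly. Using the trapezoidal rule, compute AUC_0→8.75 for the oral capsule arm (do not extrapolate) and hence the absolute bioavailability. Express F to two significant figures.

Trapezoidal AUC_0→8.75 (oral capsule):
  [0→0.25]: (0.00+16.27)/2 × 0.25 = 2.03375
  [0.25→2.25]: (16.27+12.95)/2 × 2 = 29.22
  [2.25→6.25]: (12.95+2.25)/2 × 4 = 30.4
  [6.25→7.75]: (2.25+1.17)/2 × 1.5 = 2.565
  [7.75→8.25]: (1.17+0.94)/2 × 0.5 = 0.5275
  [8.25→8.75]: (0.94+0.75)/2 × 0.5 = 0.4225
  Sum = 65.16875 mcg/mL·hr
F = (AUC_ev/D_ev)/(AUC_iv/D_iv) = (65.16875/25)/(119/25) = 2.60675/4.76 = 0.5476

F = 0.55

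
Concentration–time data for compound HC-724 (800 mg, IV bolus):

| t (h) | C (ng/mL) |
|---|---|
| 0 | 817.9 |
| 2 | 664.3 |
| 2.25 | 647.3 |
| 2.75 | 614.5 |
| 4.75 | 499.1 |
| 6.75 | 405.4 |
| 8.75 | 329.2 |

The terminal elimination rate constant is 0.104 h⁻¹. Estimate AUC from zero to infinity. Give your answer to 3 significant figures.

Trapezoidal AUC_0→8.75:
  [0→2]: (817.9+664.3)/2 × 2 = 1482.2
  [2→2.25]: (664.3+647.3)/2 × 0.25 = 163.95
  [2.25→2.75]: (647.3+614.5)/2 × 0.5 = 315.45
  [2.75→4.75]: (614.5+499.1)/2 × 2 = 1113.6
  [4.75→6.75]: (499.1+405.4)/2 × 2 = 904.5
  [6.75→8.75]: (405.4+329.2)/2 × 2 = 734.6
  Sum = 4714.3 ng/mL·h
Extrapolated tail: C_last / k_e = 329.2 / 0.104 = 3165.385
AUC_0→∞ = 4714.3 + 3165.385 = 7879.685 ng/mL·h

AUC = 7880 ng/mL·h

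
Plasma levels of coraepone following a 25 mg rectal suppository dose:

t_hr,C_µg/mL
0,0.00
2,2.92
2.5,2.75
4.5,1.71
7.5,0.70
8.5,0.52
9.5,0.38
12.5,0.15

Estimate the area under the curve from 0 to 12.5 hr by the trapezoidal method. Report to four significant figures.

Trapezoidal AUC_0→12.5:
  [0→2]: (0.00+2.92)/2 × 2 = 2.92
  [2→2.5]: (2.92+2.75)/2 × 0.5 = 1.4175
  [2.5→4.5]: (2.75+1.71)/2 × 2 = 4.46
  [4.5→7.5]: (1.71+0.70)/2 × 3 = 3.615
  [7.5→8.5]: (0.70+0.52)/2 × 1 = 0.61
  [8.5→9.5]: (0.52+0.38)/2 × 1 = 0.45
  [9.5→12.5]: (0.38+0.15)/2 × 3 = 0.795
  Sum = 14.2675 µg/mL·hr

AUC = 14.27 µg/mL·hr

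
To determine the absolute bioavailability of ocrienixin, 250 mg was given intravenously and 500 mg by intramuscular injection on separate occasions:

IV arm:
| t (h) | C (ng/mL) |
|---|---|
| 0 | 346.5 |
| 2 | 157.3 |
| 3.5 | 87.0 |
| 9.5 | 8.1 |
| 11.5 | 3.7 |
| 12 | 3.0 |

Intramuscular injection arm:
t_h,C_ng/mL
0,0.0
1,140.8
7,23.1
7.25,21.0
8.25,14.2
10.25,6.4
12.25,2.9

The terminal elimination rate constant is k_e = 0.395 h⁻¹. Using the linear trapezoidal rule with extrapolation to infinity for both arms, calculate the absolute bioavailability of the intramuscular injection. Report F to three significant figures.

F = 0.313

Trapezoidal AUC_0→12 (IV):
  [0→2]: (346.5+157.3)/2 × 2 = 503.8
  [2→3.5]: (157.3+87.0)/2 × 1.5 = 183.225
  [3.5→9.5]: (87.0+8.1)/2 × 6 = 285.3
  [9.5→11.5]: (8.1+3.7)/2 × 2 = 11.8
  [11.5→12]: (3.7+3.0)/2 × 0.5 = 1.675
  Sum = 985.8 ng/mL·h
IV tail: 3.0/0.395 = 7.595; AUC_iv,0→∞ = 985.8 + 7.595 = 993.395 ng/mL·h
Trapezoidal AUC_0→12.25 (intramuscular injection):
  [0→1]: (0.0+140.8)/2 × 1 = 70.4
  [1→7]: (140.8+23.1)/2 × 6 = 491.7
  [7→7.25]: (23.1+21.0)/2 × 0.25 = 5.5125
  [7.25→8.25]: (21.0+14.2)/2 × 1 = 17.6
  [8.25→10.25]: (14.2+6.4)/2 × 2 = 20.6
  [10.25→12.25]: (6.4+2.9)/2 × 2 = 9.3
  Sum = 615.1125 ng/mL·h
intramuscular injection tail: 2.9/0.395 = 7.342; AUC_ev,0→∞ = 615.1125 + 7.342 = 622.4545 ng/mL·h
F = (AUC_ev/D_ev)/(AUC_iv/D_iv) = (622.4545/500)/(993.395/250) = 1.244909/3.97358 = 0.3133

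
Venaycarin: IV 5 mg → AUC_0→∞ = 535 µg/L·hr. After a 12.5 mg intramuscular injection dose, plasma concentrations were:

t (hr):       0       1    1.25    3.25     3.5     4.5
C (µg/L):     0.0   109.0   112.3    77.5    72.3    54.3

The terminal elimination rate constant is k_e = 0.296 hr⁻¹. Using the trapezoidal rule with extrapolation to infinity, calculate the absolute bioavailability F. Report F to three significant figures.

F = 0.402

Trapezoidal AUC_0→4.5 (intramuscular injection):
  [0→1]: (0.0+109.0)/2 × 1 = 54.5
  [1→1.25]: (109.0+112.3)/2 × 0.25 = 27.6625
  [1.25→3.25]: (112.3+77.5)/2 × 2 = 189.8
  [3.25→3.5]: (77.5+72.3)/2 × 0.25 = 18.725
  [3.5→4.5]: (72.3+54.3)/2 × 1 = 63.3
  Sum = 353.9875 µg/L·hr
Tail: C_last/k_e = 54.3/0.296 = 183.446
AUC_0→∞ (intramuscular injection) = 353.9875 + 183.446 = 537.4335 µg/L·hr
F = (AUC_ev/D_ev)/(AUC_iv/D_iv) = (537.4335/12.5)/(535/5) = 42.99468/107 = 0.4018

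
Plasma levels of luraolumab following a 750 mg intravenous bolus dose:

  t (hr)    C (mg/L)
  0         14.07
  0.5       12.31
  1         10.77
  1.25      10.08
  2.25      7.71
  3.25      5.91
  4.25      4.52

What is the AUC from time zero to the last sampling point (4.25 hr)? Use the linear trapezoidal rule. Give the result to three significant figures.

Trapezoidal AUC_0→4.25:
  [0→0.5]: (14.07+12.31)/2 × 0.5 = 6.595
  [0.5→1]: (12.31+10.77)/2 × 0.5 = 5.77
  [1→1.25]: (10.77+10.08)/2 × 0.25 = 2.60625
  [1.25→2.25]: (10.08+7.71)/2 × 1 = 8.895
  [2.25→3.25]: (7.71+5.91)/2 × 1 = 6.81
  [3.25→4.25]: (5.91+4.52)/2 × 1 = 5.215
  Sum = 35.89125 mg/L·hr

AUC = 35.9 mg/L·hr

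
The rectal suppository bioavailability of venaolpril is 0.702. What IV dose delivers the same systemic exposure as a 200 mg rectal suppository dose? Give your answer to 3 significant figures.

D_iv = 140 mg

Systemic exposure from an extravascular dose = F × D_ev, so the equivalent IV dose is F × D_ev.
D_iv = F × D_ev = 0.702 × 200 = 140.4 mg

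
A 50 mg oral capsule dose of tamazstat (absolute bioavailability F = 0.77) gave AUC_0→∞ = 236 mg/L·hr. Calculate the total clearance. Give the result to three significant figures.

CL = F × Dose / AUC_0→∞
   = 0.77 × 50 / 236 = 0.163136 L/hr

CL = 0.163 L/hr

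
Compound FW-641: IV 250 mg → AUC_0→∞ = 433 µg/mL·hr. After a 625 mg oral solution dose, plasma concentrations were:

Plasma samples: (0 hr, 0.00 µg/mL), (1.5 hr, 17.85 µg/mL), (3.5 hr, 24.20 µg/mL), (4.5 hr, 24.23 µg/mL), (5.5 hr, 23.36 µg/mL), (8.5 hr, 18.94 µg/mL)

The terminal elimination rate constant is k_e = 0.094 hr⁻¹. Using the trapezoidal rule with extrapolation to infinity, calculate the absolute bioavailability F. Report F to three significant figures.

F = 0.340

Trapezoidal AUC_0→8.5 (oral solution):
  [0→1.5]: (0.00+17.85)/2 × 1.5 = 13.3875
  [1.5→3.5]: (17.85+24.20)/2 × 2 = 42.05
  [3.5→4.5]: (24.20+24.23)/2 × 1 = 24.215
  [4.5→5.5]: (24.23+23.36)/2 × 1 = 23.795
  [5.5→8.5]: (23.36+18.94)/2 × 3 = 63.45
  Sum = 166.8975 µg/mL·hr
Tail: C_last/k_e = 18.94/0.094 = 201.489
AUC_0→∞ (oral solution) = 166.8975 + 201.489 = 368.3865 µg/mL·hr
F = (AUC_ev/D_ev)/(AUC_iv/D_iv) = (368.3865/625)/(433/250) = 0.5894184/1.732 = 0.3403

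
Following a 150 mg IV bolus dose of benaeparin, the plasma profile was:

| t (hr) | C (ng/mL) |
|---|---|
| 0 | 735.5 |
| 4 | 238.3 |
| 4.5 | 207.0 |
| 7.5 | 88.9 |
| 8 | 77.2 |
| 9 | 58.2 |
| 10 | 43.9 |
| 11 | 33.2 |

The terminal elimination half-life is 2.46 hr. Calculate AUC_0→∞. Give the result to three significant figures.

AUC = 2820 ng/mL·hr

Trapezoidal AUC_0→11:
  [0→4]: (735.5+238.3)/2 × 4 = 1947.6
  [4→4.5]: (238.3+207.0)/2 × 0.5 = 111.325
  [4.5→7.5]: (207.0+88.9)/2 × 3 = 443.85
  [7.5→8]: (88.9+77.2)/2 × 0.5 = 41.525
  [8→9]: (77.2+58.2)/2 × 1 = 67.7
  [9→10]: (58.2+43.9)/2 × 1 = 51.05
  [10→11]: (43.9+33.2)/2 × 1 = 38.55
  Sum = 2701.6 ng/mL·hr
k_e = ln2 / t½ = 0.693147 / 2.46 = 0.2818 hr^-1
Extrapolated tail: C_last / k_e = 33.2 / 0.2818 = 117.814
AUC_0→∞ = 2701.6 + 117.814 = 2819.414 ng/mL·hr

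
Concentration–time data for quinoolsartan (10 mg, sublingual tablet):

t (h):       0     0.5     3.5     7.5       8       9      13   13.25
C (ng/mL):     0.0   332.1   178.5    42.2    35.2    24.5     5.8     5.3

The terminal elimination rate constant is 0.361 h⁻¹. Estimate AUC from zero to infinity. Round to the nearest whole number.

AUC = 1416 ng/mL·h

Trapezoidal AUC_0→13.25:
  [0→0.5]: (0.0+332.1)/2 × 0.5 = 83.025
  [0.5→3.5]: (332.1+178.5)/2 × 3 = 765.9
  [3.5→7.5]: (178.5+42.2)/2 × 4 = 441.4
  [7.5→8]: (42.2+35.2)/2 × 0.5 = 19.35
  [8→9]: (35.2+24.5)/2 × 1 = 29.85
  [9→13]: (24.5+5.8)/2 × 4 = 60.6
  [13→13.25]: (5.8+5.3)/2 × 0.25 = 1.3875
  Sum = 1401.5125 ng/mL·h
Extrapolated tail: C_last / k_e = 5.3 / 0.361 = 14.681
AUC_0→∞ = 1401.5125 + 14.681 = 1416.1935 ng/mL·h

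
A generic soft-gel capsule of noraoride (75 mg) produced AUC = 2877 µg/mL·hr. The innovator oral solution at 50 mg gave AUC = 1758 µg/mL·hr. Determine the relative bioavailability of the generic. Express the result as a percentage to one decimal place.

F_rel = (AUC_test/D_test) / (AUC_ref/D_ref)
      = (2877/75) / (1758/50)
      = 38.36 / 35.16 = 1.0910 = 109.10%

F_rel = 109.1%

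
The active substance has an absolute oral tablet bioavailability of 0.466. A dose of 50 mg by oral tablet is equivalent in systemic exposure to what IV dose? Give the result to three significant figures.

D_iv = 23.3 mg

Systemic exposure from an extravascular dose = F × D_ev, so the equivalent IV dose is F × D_ev.
D_iv = F × D_ev = 0.466 × 50 = 23.3 mg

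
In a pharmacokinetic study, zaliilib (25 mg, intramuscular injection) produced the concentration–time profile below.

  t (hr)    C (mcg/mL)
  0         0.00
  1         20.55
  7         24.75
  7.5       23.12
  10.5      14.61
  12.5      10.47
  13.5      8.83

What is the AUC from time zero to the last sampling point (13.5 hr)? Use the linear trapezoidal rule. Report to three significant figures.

AUC = 249 mcg/mL·hr

Trapezoidal AUC_0→13.5:
  [0→1]: (0.00+20.55)/2 × 1 = 10.275
  [1→7]: (20.55+24.75)/2 × 6 = 135.9
  [7→7.5]: (24.75+23.12)/2 × 0.5 = 11.9675
  [7.5→10.5]: (23.12+14.61)/2 × 3 = 56.595
  [10.5→12.5]: (14.61+10.47)/2 × 2 = 25.08
  [12.5→13.5]: (10.47+8.83)/2 × 1 = 9.65
  Sum = 249.4675 mcg/mL·hr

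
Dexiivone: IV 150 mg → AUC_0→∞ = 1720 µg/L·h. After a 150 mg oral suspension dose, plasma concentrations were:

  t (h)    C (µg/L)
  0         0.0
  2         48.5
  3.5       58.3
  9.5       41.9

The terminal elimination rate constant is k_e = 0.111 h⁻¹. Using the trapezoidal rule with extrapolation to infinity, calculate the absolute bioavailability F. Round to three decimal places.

F = 0.469

Trapezoidal AUC_0→9.5 (oral suspension):
  [0→2]: (0.0+48.5)/2 × 2 = 48.5
  [2→3.5]: (48.5+58.3)/2 × 1.5 = 80.1
  [3.5→9.5]: (58.3+41.9)/2 × 6 = 300.6
  Sum = 429.2 µg/L·h
Tail: C_last/k_e = 41.9/0.111 = 377.477
AUC_0→∞ (oral suspension) = 429.2 + 377.477 = 806.677 µg/L·h
F = (AUC_ev/D_ev)/(AUC_iv/D_iv) = (806.677/150)/(1720/150) = 5.37785/11.4667 = 0.4690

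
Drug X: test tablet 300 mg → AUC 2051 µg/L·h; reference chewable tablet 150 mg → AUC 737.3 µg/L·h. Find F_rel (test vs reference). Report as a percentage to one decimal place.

F_rel = 139.1%

F_rel = (AUC_test/D_test) / (AUC_ref/D_ref)
      = (2051/300) / (737.3/150)
      = 6.83667 / 4.91533 = 1.3909 = 139.09%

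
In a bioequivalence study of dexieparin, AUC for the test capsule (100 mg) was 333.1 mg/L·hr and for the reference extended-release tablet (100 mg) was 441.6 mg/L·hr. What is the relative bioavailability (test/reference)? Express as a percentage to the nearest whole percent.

F_rel = (AUC_test/D_test) / (AUC_ref/D_ref)
      = (333.1/100) / (441.6/100)
      = 3.331 / 4.416 = 0.7543 = 75.43%

F_rel = 75%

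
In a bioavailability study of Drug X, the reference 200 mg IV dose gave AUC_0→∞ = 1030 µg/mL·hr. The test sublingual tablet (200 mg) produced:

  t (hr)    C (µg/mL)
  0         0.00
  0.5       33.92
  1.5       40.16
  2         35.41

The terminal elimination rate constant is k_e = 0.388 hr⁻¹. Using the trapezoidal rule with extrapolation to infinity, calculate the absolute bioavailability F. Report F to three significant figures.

Trapezoidal AUC_0→2 (sublingual tablet):
  [0→0.5]: (0.00+33.92)/2 × 0.5 = 8.48
  [0.5→1.5]: (33.92+40.16)/2 × 1 = 37.04
  [1.5→2]: (40.16+35.41)/2 × 0.5 = 18.8925
  Sum = 64.4125 µg/mL·hr
Tail: C_last/k_e = 35.41/0.388 = 91.263
AUC_0→∞ (sublingual tablet) = 64.4125 + 91.263 = 155.6755 µg/mL·hr
F = (AUC_ev/D_ev)/(AUC_iv/D_iv) = (155.6755/200)/(1030/200) = 0.7783775/5.15 = 0.1511

F = 0.151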